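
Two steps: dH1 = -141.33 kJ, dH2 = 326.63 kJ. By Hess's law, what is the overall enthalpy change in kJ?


Hess's law: enthalpy is a state function, so add the step enthalpies.
dH_total = dH1 + dH2 = -141.33 + (326.63)
dH_total = 185.3 kJ:

185.30 kJ


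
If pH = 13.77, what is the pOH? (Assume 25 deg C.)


At 25 deg C, pH + pOH = 14.
pOH = 14 - pH = 14 - 13.77
pOH = 0.23:

0.23


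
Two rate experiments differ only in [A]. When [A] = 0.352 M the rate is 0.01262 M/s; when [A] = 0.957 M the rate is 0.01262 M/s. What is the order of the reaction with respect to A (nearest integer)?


Rate is proportional to [A]^n, so rate2/rate1 = ([A]2/[A]1)^n. Take logs to solve for n.
rate2/rate1 = 0.01262 / 0.01262 = 1.0
[A]2/[A]1 = 0.957 / 0.352 = 2.7188
n = ln(1.0) / ln(2.7188) = 0.0
Nearest integer order:

0


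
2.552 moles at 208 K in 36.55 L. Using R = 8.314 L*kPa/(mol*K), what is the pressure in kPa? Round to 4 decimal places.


PV = nRT, solve for P = nRT / V.
nRT = 2.552 * 8.314 * 208 = 4413.2042
P = 4413.2042 / 36.55
P = 120.74430096 kPa, rounded to 4 dp:

120.7443 kPa


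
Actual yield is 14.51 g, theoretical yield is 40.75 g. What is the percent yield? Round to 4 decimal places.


% yield = 100 * actual / theoretical
% yield = 100 * 14.51 / 40.75
% yield = 35.60736196 %, rounded to 4 dp:

35.6074 %


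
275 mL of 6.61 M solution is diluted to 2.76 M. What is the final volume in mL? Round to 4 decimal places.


Dilution: M1*V1 = M2*V2, solve for V2.
V2 = M1*V1 / M2
V2 = 6.61 * 275 / 2.76
V2 = 1817.75 / 2.76
V2 = 658.60507246 mL, rounded to 4 dp:

658.6051 mL


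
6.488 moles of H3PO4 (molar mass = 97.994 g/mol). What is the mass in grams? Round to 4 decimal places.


mass = n * M
mass = 6.488 * 97.994
mass = 635.785072 g, rounded to 4 dp:

635.7851 g


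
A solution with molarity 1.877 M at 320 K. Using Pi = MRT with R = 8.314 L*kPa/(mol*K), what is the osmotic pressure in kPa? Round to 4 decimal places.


Osmotic pressure (van't Hoff): Pi = M*R*T.
RT = 8.314 * 320 = 2660.48
Pi = 1.877 * 2660.48
Pi = 4993.72096 kPa, rounded to 4 dp:

4993.7210 kPa


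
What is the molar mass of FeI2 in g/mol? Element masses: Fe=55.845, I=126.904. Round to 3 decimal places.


M = sum(count * atomic_mass) over atoms.
M = 1*55.845 + 2*126.904
M = 55.845 + 253.808
M = 309.653 g/mol, rounded to 3 dp:

309.653 g/mol


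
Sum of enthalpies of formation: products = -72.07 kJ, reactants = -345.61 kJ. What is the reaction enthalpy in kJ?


dH_rxn = sum(dH_f products) - sum(dH_f reactants)
dH_rxn = -72.07 - (-345.61)
dH_rxn = 273.54 kJ:

273.54 kJ


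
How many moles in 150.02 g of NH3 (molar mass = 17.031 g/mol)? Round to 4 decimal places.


n = mass / M
n = 150.02 / 17.031
n = 8.80864306 mol, rounded to 4 dp:

8.8086 mol


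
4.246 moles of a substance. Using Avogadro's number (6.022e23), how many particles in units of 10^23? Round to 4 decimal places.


N = n * NA, then divide by 1e23 for the requested units.
N / 1e23 = n * 6.022
N / 1e23 = 4.246 * 6.022
N / 1e23 = 25.569412, rounded to 4 dp:

25.5694


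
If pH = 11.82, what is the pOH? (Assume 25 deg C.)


At 25 deg C, pH + pOH = 14.
pOH = 14 - pH = 14 - 11.82
pOH = 2.18:

2.18


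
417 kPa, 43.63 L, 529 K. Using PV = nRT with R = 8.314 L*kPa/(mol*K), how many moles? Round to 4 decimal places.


PV = nRT, solve for n = PV / (RT).
PV = 417 * 43.63 = 18193.71
RT = 8.314 * 529 = 4398.106
n = 18193.71 / 4398.106
n = 4.13671476 mol, rounded to 4 dp:

4.1367 mol


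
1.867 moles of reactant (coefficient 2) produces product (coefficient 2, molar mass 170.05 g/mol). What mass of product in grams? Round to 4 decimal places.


Use the coefficient ratio to convert reactant moles to product moles, then multiply by the product's molar mass.
moles_P = moles_R * (coeff_P / coeff_R) = 1.867 * (2/2) = 1.867
mass_P = moles_P * M_P = 1.867 * 170.05
mass_P = 317.48335 g, rounded to 4 dp:

317.4834 g


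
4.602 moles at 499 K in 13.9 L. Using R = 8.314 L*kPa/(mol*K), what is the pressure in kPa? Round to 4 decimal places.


PV = nRT, solve for P = nRT / V.
nRT = 4.602 * 8.314 * 499 = 19092.253
P = 19092.253 / 13.9
P = 1373.54338129 kPa, rounded to 4 dp:

1373.5434 kPa


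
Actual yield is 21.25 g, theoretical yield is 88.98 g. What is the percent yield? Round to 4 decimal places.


% yield = 100 * actual / theoretical
% yield = 100 * 21.25 / 88.98
% yield = 23.88177118 %, rounded to 4 dp:

23.8818 %


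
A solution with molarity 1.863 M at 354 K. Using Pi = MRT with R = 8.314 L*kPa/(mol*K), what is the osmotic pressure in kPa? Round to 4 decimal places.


Osmotic pressure (van't Hoff): Pi = M*R*T.
RT = 8.314 * 354 = 2943.156
Pi = 1.863 * 2943.156
Pi = 5483.099628 kPa, rounded to 4 dp:

5483.0996 kPa


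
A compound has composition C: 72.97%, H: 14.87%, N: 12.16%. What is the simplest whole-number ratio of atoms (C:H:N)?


Assume 100 g of compound, divide each mass% by atomic mass to get moles, then normalize by the smallest to get a raw atom ratio.
Moles per 100 g: C: 72.97/12.011 = 6.0753, H: 14.87/1.008 = 14.752, N: 12.16/14.007 = 0.8681
Raw ratio (divide by min = 0.8681): C: 6.998, H: 16.993, N: 1.0
Multiply by 1 to clear fractions: C: 6.998 ~= 7, H: 16.993 ~= 17, N: 1.0 ~= 1
Reduce by GCD to get the simplest whole-number ratio:

7:17:1


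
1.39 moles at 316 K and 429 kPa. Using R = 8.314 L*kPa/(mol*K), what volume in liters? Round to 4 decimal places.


PV = nRT, solve for V = nRT / P.
nRT = 1.39 * 8.314 * 316 = 3651.8414
V = 3651.8414 / 429
V = 8.51245082 L, rounded to 4 dp:

8.5125 L


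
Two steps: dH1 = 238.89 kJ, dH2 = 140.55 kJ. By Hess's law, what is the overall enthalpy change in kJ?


Hess's law: enthalpy is a state function, so add the step enthalpies.
dH_total = dH1 + dH2 = 238.89 + (140.55)
dH_total = 379.44 kJ:

379.44 kJ


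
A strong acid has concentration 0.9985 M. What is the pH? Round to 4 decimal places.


A strong acid dissociates completely, so [H+] equals the given concentration.
pH = -log10([H+]) = -log10(0.9985)
pH = 0.00065193, rounded to 4 dp:

0.0007


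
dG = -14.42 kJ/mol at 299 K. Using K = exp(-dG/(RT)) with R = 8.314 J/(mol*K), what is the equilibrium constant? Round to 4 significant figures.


dG is in kJ/mol; multiply by 1000 to match R in J/(mol*K).
RT = 8.314 * 299 = 2485.886 J/mol
exponent = -dG*1000 / (RT) = -(-14.42*1000) / 2485.886 = 5.80074871
K = exp(5.80074871)
K = 330.54695, rounded to 4 significant figures:

330.5


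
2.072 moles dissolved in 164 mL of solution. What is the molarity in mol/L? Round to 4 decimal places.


Convert volume to liters: V_L = V_mL / 1000.
V_L = 164 / 1000 = 0.164 L
M = n / V_L = 2.072 / 0.164
M = 12.63414634 mol/L, rounded to 4 dp:

12.6341 mol/L


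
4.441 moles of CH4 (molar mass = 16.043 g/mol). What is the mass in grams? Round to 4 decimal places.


mass = n * M
mass = 4.441 * 16.043
mass = 71.246963 g, rounded to 4 dp:

71.2470 g


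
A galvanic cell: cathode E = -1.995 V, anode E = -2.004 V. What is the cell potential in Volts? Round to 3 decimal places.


Standard cell potential: E_cell = E_cathode - E_anode.
E_cell = -1.995 - (-2.004)
E_cell = 0.009 V, rounded to 3 dp:

0.009 V


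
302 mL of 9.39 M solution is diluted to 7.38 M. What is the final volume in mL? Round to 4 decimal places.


Dilution: M1*V1 = M2*V2, solve for V2.
V2 = M1*V1 / M2
V2 = 9.39 * 302 / 7.38
V2 = 2835.78 / 7.38
V2 = 384.25203252 mL, rounded to 4 dp:

384.2520 mL


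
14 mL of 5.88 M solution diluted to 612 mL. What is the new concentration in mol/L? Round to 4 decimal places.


Dilution: M1*V1 = M2*V2, solve for M2.
M2 = M1*V1 / V2
M2 = 5.88 * 14 / 612
M2 = 82.32 / 612
M2 = 0.1345098 mol/L, rounded to 4 dp:

0.1345 mol/L


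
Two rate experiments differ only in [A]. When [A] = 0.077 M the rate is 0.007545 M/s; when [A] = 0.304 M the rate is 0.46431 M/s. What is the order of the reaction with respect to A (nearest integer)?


Rate is proportional to [A]^n, so rate2/rate1 = ([A]2/[A]1)^n. Take logs to solve for n.
rate2/rate1 = 0.46431 / 0.007545 = 61.5388
[A]2/[A]1 = 0.304 / 0.077 = 3.9481
n = ln(61.5388) / ln(3.9481) = 3.0
Nearest integer order:

3


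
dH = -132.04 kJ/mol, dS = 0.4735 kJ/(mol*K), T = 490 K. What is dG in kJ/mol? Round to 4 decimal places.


Gibbs: dG = dH - T*dS (consistent units, dS already in kJ/(mol*K)).
T*dS = 490 * 0.4735 = 232.015
dG = -132.04 - (232.015)
dG = -364.055 kJ/mol, rounded to 4 dp:

-364.0550 kJ/mol


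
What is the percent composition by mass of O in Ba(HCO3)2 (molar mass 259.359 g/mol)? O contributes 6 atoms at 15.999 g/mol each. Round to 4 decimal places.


pct = 100 * (n_elem * M_elem) / M_total
mass_contribution = 6 * 15.999 = 95.994 g/mol
pct = 100 * 95.994 / 259.359
pct = 37.01201809 %, rounded to 4 dp:

37.0120 %


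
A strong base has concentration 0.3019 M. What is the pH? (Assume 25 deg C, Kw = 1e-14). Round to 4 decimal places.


A strong base dissociates completely, so [OH-] equals the given concentration.
pOH = -log10([OH-]) = -log10(0.3019) = 0.520137
pH = 14 - pOH = 14 - 0.520137
pH = 13.479863, rounded to 4 dp:

13.4799


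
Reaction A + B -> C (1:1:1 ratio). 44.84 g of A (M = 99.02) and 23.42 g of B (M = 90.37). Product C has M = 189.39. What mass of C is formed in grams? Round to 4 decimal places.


Find moles of each reactant; the smaller value is the limiting reagent in a 1:1:1 reaction, so moles_C equals moles of the limiter.
n_A = mass_A / M_A = 44.84 / 99.02 = 0.452838 mol
n_B = mass_B / M_B = 23.42 / 90.37 = 0.259157 mol
Limiting reagent: B (smaller), n_limiting = 0.259157 mol
mass_C = n_limiting * M_C = 0.259157 * 189.39
mass_C = 49.08174423 g, rounded to 4 dp:

49.0817 g


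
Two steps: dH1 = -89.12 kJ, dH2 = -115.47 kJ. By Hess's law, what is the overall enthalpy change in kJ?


Hess's law: enthalpy is a state function, so add the step enthalpies.
dH_total = dH1 + dH2 = -89.12 + (-115.47)
dH_total = -204.59 kJ:

-204.59 kJ


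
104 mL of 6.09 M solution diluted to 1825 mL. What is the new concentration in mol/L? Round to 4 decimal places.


Dilution: M1*V1 = M2*V2, solve for M2.
M2 = M1*V1 / V2
M2 = 6.09 * 104 / 1825
M2 = 633.36 / 1825
M2 = 0.34704658 mol/L, rounded to 4 dp:

0.3470 mol/L


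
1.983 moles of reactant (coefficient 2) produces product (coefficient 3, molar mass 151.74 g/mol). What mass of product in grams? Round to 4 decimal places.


Use the coefficient ratio to convert reactant moles to product moles, then multiply by the product's molar mass.
moles_P = moles_R * (coeff_P / coeff_R) = 1.983 * (3/2) = 2.9745
mass_P = moles_P * M_P = 2.9745 * 151.74
mass_P = 451.35063 g, rounded to 4 dp:

451.3506 g


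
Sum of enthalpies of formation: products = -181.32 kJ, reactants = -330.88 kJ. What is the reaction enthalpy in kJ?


dH_rxn = sum(dH_f products) - sum(dH_f reactants)
dH_rxn = -181.32 - (-330.88)
dH_rxn = 149.56 kJ:

149.56 kJ


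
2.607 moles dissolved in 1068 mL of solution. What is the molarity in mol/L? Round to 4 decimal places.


Convert volume to liters: V_L = V_mL / 1000.
V_L = 1068 / 1000 = 1.068 L
M = n / V_L = 2.607 / 1.068
M = 2.44101124 mol/L, rounded to 4 dp:

2.4410 mol/L


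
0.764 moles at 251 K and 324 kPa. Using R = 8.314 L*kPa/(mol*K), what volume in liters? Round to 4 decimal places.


PV = nRT, solve for V = nRT / P.
nRT = 0.764 * 8.314 * 251 = 1594.3259
V = 1594.3259 / 324
V = 4.92075895 L, rounded to 4 dp:

4.9208 L


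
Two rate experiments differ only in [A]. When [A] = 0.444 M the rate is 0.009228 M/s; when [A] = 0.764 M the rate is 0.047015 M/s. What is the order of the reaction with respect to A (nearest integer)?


Rate is proportional to [A]^n, so rate2/rate1 = ([A]2/[A]1)^n. Take logs to solve for n.
rate2/rate1 = 0.047015 / 0.009228 = 5.0948
[A]2/[A]1 = 0.764 / 0.444 = 1.7207
n = ln(5.0948) / ln(1.7207) = 3.0
Nearest integer order:

3


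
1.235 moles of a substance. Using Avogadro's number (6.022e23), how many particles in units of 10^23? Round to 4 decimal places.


N = n * NA, then divide by 1e23 for the requested units.
N / 1e23 = n * 6.022
N / 1e23 = 1.235 * 6.022
N / 1e23 = 7.43717, rounded to 4 dp:

7.4372


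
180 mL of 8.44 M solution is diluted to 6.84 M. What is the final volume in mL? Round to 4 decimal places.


Dilution: M1*V1 = M2*V2, solve for V2.
V2 = M1*V1 / M2
V2 = 8.44 * 180 / 6.84
V2 = 1519.2 / 6.84
V2 = 222.10526316 mL, rounded to 4 dp:

222.1053 mL


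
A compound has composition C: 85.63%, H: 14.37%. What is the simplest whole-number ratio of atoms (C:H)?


Assume 100 g of compound, divide each mass% by atomic mass to get moles, then normalize by the smallest to get a raw atom ratio.
Moles per 100 g: C: 85.63/12.011 = 7.1293, H: 14.37/1.008 = 14.256
Raw ratio (divide by min = 7.1293): C: 1.0, H: 2.0
Multiply by 1 to clear fractions: C: 1.0 ~= 1, H: 2.0 ~= 2
Reduce by GCD to get the simplest whole-number ratio:

1:2


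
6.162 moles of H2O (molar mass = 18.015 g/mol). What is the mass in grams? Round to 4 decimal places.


mass = n * M
mass = 6.162 * 18.015
mass = 111.00843 g, rounded to 4 dp:

111.0084 g


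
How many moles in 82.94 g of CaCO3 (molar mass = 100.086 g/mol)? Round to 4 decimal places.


n = mass / M
n = 82.94 / 100.086
n = 0.82868733 mol, rounded to 4 dp:

0.8287 mol


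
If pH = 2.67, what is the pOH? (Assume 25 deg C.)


At 25 deg C, pH + pOH = 14.
pOH = 14 - pH = 14 - 2.67
pOH = 11.33:

11.33


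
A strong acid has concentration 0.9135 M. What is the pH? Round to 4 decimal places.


A strong acid dissociates completely, so [H+] equals the given concentration.
pH = -log10([H+]) = -log10(0.9135)
pH = 0.03929145, rounded to 4 dp:

0.0393


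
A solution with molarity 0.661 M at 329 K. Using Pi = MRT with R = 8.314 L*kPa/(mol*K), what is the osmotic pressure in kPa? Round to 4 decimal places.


Osmotic pressure (van't Hoff): Pi = M*R*T.
RT = 8.314 * 329 = 2735.306
Pi = 0.661 * 2735.306
Pi = 1808.037266 kPa, rounded to 4 dp:

1808.0373 kPa


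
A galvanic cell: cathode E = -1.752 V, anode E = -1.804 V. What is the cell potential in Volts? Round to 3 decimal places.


Standard cell potential: E_cell = E_cathode - E_anode.
E_cell = -1.752 - (-1.804)
E_cell = 0.052 V, rounded to 3 dp:

0.052 V


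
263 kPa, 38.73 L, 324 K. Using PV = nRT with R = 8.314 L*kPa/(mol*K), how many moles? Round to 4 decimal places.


PV = nRT, solve for n = PV / (RT).
PV = 263 * 38.73 = 10185.99
RT = 8.314 * 324 = 2693.736
n = 10185.99 / 2693.736
n = 3.78136165 mol, rounded to 4 dp:

3.7814 mol


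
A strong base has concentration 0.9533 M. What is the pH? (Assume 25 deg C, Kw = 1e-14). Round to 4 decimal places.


A strong base dissociates completely, so [OH-] equals the given concentration.
pOH = -log10([OH-]) = -log10(0.9533) = 0.02077
pH = 14 - pOH = 14 - 0.02077
pH = 13.97923, rounded to 4 dp:

13.9792


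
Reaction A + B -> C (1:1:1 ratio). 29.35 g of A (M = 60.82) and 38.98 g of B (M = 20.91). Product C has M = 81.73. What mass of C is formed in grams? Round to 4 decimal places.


Find moles of each reactant; the smaller value is the limiting reagent in a 1:1:1 reaction, so moles_C equals moles of the limiter.
n_A = mass_A / M_A = 29.35 / 60.82 = 0.482572 mol
n_B = mass_B / M_B = 38.98 / 20.91 = 1.86418 mol
Limiting reagent: A (smaller), n_limiting = 0.482572 mol
mass_C = n_limiting * M_C = 0.482572 * 81.73
mass_C = 39.44060956 g, rounded to 4 dp:

39.4406 g


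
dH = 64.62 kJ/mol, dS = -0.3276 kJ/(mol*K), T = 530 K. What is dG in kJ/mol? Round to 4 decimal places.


Gibbs: dG = dH - T*dS (consistent units, dS already in kJ/(mol*K)).
T*dS = 530 * -0.3276 = -173.628
dG = 64.62 - (-173.628)
dG = 238.248 kJ/mol, rounded to 4 dp:

238.2480 kJ/mol


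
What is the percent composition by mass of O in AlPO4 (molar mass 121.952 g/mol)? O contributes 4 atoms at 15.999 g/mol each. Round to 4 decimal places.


pct = 100 * (n_elem * M_elem) / M_total
mass_contribution = 4 * 15.999 = 63.996 g/mol
pct = 100 * 63.996 / 121.952
pct = 52.47638415 %, rounded to 4 dp:

52.4764 %


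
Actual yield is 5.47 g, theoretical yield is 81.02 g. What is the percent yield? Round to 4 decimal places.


% yield = 100 * actual / theoretical
% yield = 100 * 5.47 / 81.02
% yield = 6.7514194 %, rounded to 4 dp:

6.7514 %


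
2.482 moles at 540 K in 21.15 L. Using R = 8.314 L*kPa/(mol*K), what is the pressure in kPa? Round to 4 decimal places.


PV = nRT, solve for P = nRT / V.
nRT = 2.482 * 8.314 * 540 = 11143.0879
P = 11143.0879 / 21.15
P = 526.85994799 kPa, rounded to 4 dp:

526.8599 kPa


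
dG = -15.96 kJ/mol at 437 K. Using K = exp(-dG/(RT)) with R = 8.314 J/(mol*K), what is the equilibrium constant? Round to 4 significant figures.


dG is in kJ/mol; multiply by 1000 to match R in J/(mol*K).
RT = 8.314 * 437 = 3633.218 J/mol
exponent = -dG*1000 / (RT) = -(-15.96*1000) / 3633.218 = 4.39279999
K = exp(4.39279999)
K = 80.866528, rounded to 4 significant figures:

80.87


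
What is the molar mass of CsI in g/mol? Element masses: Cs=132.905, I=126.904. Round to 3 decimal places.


M = sum(count * atomic_mass) over atoms.
M = 1*132.905 + 1*126.904
M = 132.905 + 126.904
M = 259.809 g/mol, rounded to 3 dp:

259.809 g/mol


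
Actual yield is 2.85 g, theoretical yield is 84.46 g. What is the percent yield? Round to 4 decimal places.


% yield = 100 * actual / theoretical
% yield = 100 * 2.85 / 84.46
% yield = 3.3743784 %, rounded to 4 dp:

3.3744 %


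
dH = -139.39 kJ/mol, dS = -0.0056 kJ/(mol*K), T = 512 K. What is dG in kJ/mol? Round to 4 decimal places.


Gibbs: dG = dH - T*dS (consistent units, dS already in kJ/(mol*K)).
T*dS = 512 * -0.0056 = -2.8672
dG = -139.39 - (-2.8672)
dG = -136.5228 kJ/mol, rounded to 4 dp:

-136.5228 kJ/mol


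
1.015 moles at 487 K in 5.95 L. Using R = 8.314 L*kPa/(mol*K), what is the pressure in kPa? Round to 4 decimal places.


PV = nRT, solve for P = nRT / V.
nRT = 1.015 * 8.314 * 487 = 4109.6518
P = 4109.6518 / 5.95
P = 690.69778151 kPa, rounded to 4 dp:

690.6978 kPa


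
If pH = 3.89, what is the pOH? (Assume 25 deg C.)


At 25 deg C, pH + pOH = 14.
pOH = 14 - pH = 14 - 3.89
pOH = 10.11:

10.11


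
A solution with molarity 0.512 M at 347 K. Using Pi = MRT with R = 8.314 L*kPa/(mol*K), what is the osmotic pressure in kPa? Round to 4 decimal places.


Osmotic pressure (van't Hoff): Pi = M*R*T.
RT = 8.314 * 347 = 2884.958
Pi = 0.512 * 2884.958
Pi = 1477.098496 kPa, rounded to 4 dp:

1477.0985 kPa


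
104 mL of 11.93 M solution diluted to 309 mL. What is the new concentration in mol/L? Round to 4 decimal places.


Dilution: M1*V1 = M2*V2, solve for M2.
M2 = M1*V1 / V2
M2 = 11.93 * 104 / 309
M2 = 1240.72 / 309
M2 = 4.01527508 mol/L, rounded to 4 dp:

4.0153 mol/L


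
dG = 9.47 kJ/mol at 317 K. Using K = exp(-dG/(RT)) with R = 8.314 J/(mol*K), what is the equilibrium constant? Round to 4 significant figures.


dG is in kJ/mol; multiply by 1000 to match R in J/(mol*K).
RT = 8.314 * 317 = 2635.538 J/mol
exponent = -dG*1000 / (RT) = -(9.47*1000) / 2635.538 = -3.59319425
K = exp(-3.59319425)
K = 0.027510315, rounded to 4 significant figures:

0.02751


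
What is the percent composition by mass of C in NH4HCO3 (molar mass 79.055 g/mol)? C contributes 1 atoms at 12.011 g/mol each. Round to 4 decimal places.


pct = 100 * (n_elem * M_elem) / M_total
mass_contribution = 1 * 12.011 = 12.011 g/mol
pct = 100 * 12.011 / 79.055
pct = 15.19321991 %, rounded to 4 dp:

15.1932 %


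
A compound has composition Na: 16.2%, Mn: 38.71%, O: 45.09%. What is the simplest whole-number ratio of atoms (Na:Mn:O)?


Assume 100 g of compound, divide each mass% by atomic mass to get moles, then normalize by the smallest to get a raw atom ratio.
Moles per 100 g: Na: 16.2/22.99 = 0.7047, Mn: 38.71/54.938 = 0.7046, O: 45.09/15.999 = 2.8183
Raw ratio (divide by min = 0.7046): Na: 1.0, Mn: 1.0, O: 4.0
Multiply by 1 to clear fractions: Na: 1.0 ~= 1, Mn: 1.0 ~= 1, O: 4.0 ~= 4
Reduce by GCD to get the simplest whole-number ratio:

1:1:4


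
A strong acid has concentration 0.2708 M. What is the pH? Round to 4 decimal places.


A strong acid dissociates completely, so [H+] equals the given concentration.
pH = -log10([H+]) = -log10(0.2708)
pH = 0.56735134, rounded to 4 dp:

0.5674


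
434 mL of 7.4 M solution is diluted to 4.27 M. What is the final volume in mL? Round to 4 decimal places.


Dilution: M1*V1 = M2*V2, solve for V2.
V2 = M1*V1 / M2
V2 = 7.4 * 434 / 4.27
V2 = 3211.6 / 4.27
V2 = 752.13114754 mL, rounded to 4 dp:

752.1311 mL


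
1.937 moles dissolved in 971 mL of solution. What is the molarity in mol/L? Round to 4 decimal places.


Convert volume to liters: V_L = V_mL / 1000.
V_L = 971 / 1000 = 0.971 L
M = n / V_L = 1.937 / 0.971
M = 1.99485067 mol/L, rounded to 4 dp:

1.9949 mol/L


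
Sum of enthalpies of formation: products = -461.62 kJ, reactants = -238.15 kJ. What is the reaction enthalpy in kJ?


dH_rxn = sum(dH_f products) - sum(dH_f reactants)
dH_rxn = -461.62 - (-238.15)
dH_rxn = -223.47 kJ:

-223.47 kJ


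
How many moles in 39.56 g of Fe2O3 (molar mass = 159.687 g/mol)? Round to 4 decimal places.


n = mass / M
n = 39.56 / 159.687
n = 0.24773463 mol, rounded to 4 dp:

0.2477 mol


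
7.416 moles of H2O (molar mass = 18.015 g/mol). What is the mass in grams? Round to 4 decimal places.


mass = n * M
mass = 7.416 * 18.015
mass = 133.59924 g, rounded to 4 dp:

133.5992 g


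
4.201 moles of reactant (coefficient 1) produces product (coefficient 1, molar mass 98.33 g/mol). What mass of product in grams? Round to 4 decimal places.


Use the coefficient ratio to convert reactant moles to product moles, then multiply by the product's molar mass.
moles_P = moles_R * (coeff_P / coeff_R) = 4.201 * (1/1) = 4.201
mass_P = moles_P * M_P = 4.201 * 98.33
mass_P = 413.08433 g, rounded to 4 dp:

413.0843 g


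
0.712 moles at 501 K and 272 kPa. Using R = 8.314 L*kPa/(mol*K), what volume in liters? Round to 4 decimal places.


PV = nRT, solve for V = nRT / P.
nRT = 0.712 * 8.314 * 501 = 2965.7036
V = 2965.7036 / 272
V = 10.90332206 L, rounded to 4 dp:

10.9033 L


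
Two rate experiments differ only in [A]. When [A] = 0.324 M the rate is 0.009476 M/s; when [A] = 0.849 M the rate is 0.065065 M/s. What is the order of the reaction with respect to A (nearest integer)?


Rate is proportional to [A]^n, so rate2/rate1 = ([A]2/[A]1)^n. Take logs to solve for n.
rate2/rate1 = 0.065065 / 0.009476 = 6.8663
[A]2/[A]1 = 0.849 / 0.324 = 2.6204
n = ln(6.8663) / ln(2.6204) = 2.0
Nearest integer order:

2


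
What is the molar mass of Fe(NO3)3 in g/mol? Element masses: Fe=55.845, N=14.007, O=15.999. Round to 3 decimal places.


M = sum(count * atomic_mass) over atoms.
M = 1*55.845 + 3*14.007 + 9*15.999
M = 55.845 + 42.021 + 143.991
M = 241.857 g/mol, rounded to 3 dp:

241.857 g/mol


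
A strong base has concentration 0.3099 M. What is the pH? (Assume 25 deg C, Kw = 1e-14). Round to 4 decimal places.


A strong base dissociates completely, so [OH-] equals the given concentration.
pOH = -log10([OH-]) = -log10(0.3099) = 0.508778
pH = 14 - pOH = 14 - 0.508778
pH = 13.491222, rounded to 4 dp:

13.4912


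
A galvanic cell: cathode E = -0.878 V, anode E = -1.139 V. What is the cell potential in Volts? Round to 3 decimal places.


Standard cell potential: E_cell = E_cathode - E_anode.
E_cell = -0.878 - (-1.139)
E_cell = 0.261 V, rounded to 3 dp:

0.261 V


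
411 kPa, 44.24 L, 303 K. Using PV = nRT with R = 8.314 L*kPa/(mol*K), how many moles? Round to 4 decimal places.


PV = nRT, solve for n = PV / (RT).
PV = 411 * 44.24 = 18182.64
RT = 8.314 * 303 = 2519.142
n = 18182.64 / 2519.142
n = 7.21779082 mol, rounded to 4 dp:

7.2178 mol


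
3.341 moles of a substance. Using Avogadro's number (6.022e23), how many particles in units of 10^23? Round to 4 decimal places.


N = n * NA, then divide by 1e23 for the requested units.
N / 1e23 = n * 6.022
N / 1e23 = 3.341 * 6.022
N / 1e23 = 20.119502, rounded to 4 dp:

20.1195


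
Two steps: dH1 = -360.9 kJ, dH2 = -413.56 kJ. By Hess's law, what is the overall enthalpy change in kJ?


Hess's law: enthalpy is a state function, so add the step enthalpies.
dH_total = dH1 + dH2 = -360.9 + (-413.56)
dH_total = -774.46 kJ:

-774.46 kJ


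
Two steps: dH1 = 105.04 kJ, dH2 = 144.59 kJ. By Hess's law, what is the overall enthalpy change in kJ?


Hess's law: enthalpy is a state function, so add the step enthalpies.
dH_total = dH1 + dH2 = 105.04 + (144.59)
dH_total = 249.63 kJ:

249.63 kJ


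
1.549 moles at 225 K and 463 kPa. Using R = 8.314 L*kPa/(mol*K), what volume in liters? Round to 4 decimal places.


PV = nRT, solve for V = nRT / P.
nRT = 1.549 * 8.314 * 225 = 2897.6368
V = 2897.6368 / 463
V = 6.25839482 L, rounded to 4 dp:

6.2584 L


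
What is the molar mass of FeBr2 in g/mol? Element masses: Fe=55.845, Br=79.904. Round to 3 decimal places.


M = sum(count * atomic_mass) over atoms.
M = 1*55.845 + 2*79.904
M = 55.845 + 159.808
M = 215.653 g/mol, rounded to 3 dp:

215.653 g/mol


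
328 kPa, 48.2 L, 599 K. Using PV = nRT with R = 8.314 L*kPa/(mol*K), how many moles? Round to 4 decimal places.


PV = nRT, solve for n = PV / (RT).
PV = 328 * 48.2 = 15809.6
RT = 8.314 * 599 = 4980.086
n = 15809.6 / 4980.086
n = 3.17456365 mol, rounded to 4 dp:

3.1746 mol


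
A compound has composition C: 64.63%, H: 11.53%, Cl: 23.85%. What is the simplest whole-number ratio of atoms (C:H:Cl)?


Assume 100 g of compound, divide each mass% by atomic mass to get moles, then normalize by the smallest to get a raw atom ratio.
Moles per 100 g: C: 64.63/12.011 = 5.3809, H: 11.53/1.008 = 11.4385, Cl: 23.85/35.453 = 0.6727
Raw ratio (divide by min = 0.6727): C: 7.999, H: 17.003, Cl: 1.0
Multiply by 1 to clear fractions: C: 7.999 ~= 8, H: 17.003 ~= 17, Cl: 1.0 ~= 1
Reduce by GCD to get the simplest whole-number ratio:

8:17:1


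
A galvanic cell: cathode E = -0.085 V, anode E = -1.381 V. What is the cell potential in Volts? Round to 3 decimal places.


Standard cell potential: E_cell = E_cathode - E_anode.
E_cell = -0.085 - (-1.381)
E_cell = 1.296 V, rounded to 3 dp:

1.296 V


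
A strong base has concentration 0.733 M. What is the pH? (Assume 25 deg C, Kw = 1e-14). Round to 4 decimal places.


A strong base dissociates completely, so [OH-] equals the given concentration.
pOH = -log10([OH-]) = -log10(0.733) = 0.134896
pH = 14 - pOH = 14 - 0.134896
pH = 13.865104, rounded to 4 dp:

13.8651


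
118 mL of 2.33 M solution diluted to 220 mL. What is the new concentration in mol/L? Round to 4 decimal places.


Dilution: M1*V1 = M2*V2, solve for M2.
M2 = M1*V1 / V2
M2 = 2.33 * 118 / 220
M2 = 274.94 / 220
M2 = 1.24972727 mol/L, rounded to 4 dp:

1.2497 mol/L


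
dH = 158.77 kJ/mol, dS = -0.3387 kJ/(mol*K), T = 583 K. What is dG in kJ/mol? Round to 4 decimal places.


Gibbs: dG = dH - T*dS (consistent units, dS already in kJ/(mol*K)).
T*dS = 583 * -0.3387 = -197.4621
dG = 158.77 - (-197.4621)
dG = 356.2321 kJ/mol, rounded to 4 dp:

356.2321 kJ/mol


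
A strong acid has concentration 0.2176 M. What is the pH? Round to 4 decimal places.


A strong acid dissociates completely, so [H+] equals the given concentration.
pH = -log10([H+]) = -log10(0.2176)
pH = 0.66234111, rounded to 4 dp:

0.6623


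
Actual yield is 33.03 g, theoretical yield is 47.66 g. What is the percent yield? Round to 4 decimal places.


% yield = 100 * actual / theoretical
% yield = 100 * 33.03 / 47.66
% yield = 69.30339908 %, rounded to 4 dp:

69.3034 %


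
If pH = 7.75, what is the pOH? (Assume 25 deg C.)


At 25 deg C, pH + pOH = 14.
pOH = 14 - pH = 14 - 7.75
pOH = 6.25:

6.25


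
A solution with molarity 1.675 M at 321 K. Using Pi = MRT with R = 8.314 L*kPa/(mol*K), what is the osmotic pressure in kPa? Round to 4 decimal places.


Osmotic pressure (van't Hoff): Pi = M*R*T.
RT = 8.314 * 321 = 2668.794
Pi = 1.675 * 2668.794
Pi = 4470.22995 kPa, rounded to 4 dp:

4470.2300 kPa


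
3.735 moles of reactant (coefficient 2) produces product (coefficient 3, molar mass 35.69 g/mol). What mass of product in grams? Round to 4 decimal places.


Use the coefficient ratio to convert reactant moles to product moles, then multiply by the product's molar mass.
moles_P = moles_R * (coeff_P / coeff_R) = 3.735 * (3/2) = 5.6025
mass_P = moles_P * M_P = 5.6025 * 35.69
mass_P = 199.953225 g, rounded to 4 dp:

199.9532 g


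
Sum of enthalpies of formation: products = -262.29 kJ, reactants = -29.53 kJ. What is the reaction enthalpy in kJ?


dH_rxn = sum(dH_f products) - sum(dH_f reactants)
dH_rxn = -262.29 - (-29.53)
dH_rxn = -232.76 kJ:

-232.76 kJ


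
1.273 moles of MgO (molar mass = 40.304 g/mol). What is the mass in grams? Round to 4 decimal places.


mass = n * M
mass = 1.273 * 40.304
mass = 51.306992 g, rounded to 4 dp:

51.3070 g


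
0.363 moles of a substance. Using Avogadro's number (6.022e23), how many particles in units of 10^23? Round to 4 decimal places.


N = n * NA, then divide by 1e23 for the requested units.
N / 1e23 = n * 6.022
N / 1e23 = 0.363 * 6.022
N / 1e23 = 2.185986, rounded to 4 dp:

2.1860


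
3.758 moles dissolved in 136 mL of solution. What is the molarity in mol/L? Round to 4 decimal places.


Convert volume to liters: V_L = V_mL / 1000.
V_L = 136 / 1000 = 0.136 L
M = n / V_L = 3.758 / 0.136
M = 27.63235294 mol/L, rounded to 4 dp:

27.6324 mol/L


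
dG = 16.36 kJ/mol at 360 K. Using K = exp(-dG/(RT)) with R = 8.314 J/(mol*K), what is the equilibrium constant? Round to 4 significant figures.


dG is in kJ/mol; multiply by 1000 to match R in J/(mol*K).
RT = 8.314 * 360 = 2993.04 J/mol
exponent = -dG*1000 / (RT) = -(16.36*1000) / 2993.04 = -5.46601449
K = exp(-5.46601449)
K = 0.0042280496, rounded to 4 significant figures:

0.004228


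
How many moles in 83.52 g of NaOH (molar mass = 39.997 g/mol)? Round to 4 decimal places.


n = mass / M
n = 83.52 / 39.997
n = 2.08815661 mol, rounded to 4 dp:

2.0882 mol


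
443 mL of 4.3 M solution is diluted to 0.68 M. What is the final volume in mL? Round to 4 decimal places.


Dilution: M1*V1 = M2*V2, solve for V2.
V2 = M1*V1 / M2
V2 = 4.3 * 443 / 0.68
V2 = 1904.9 / 0.68
V2 = 2801.32352941 mL, rounded to 4 dp:

2801.3235 mL


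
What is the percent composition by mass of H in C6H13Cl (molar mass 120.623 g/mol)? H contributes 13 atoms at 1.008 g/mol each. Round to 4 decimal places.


pct = 100 * (n_elem * M_elem) / M_total
mass_contribution = 13 * 1.008 = 13.104 g/mol
pct = 100 * 13.104 / 120.623
pct = 10.86359981 %, rounded to 4 dp:

10.8636 %


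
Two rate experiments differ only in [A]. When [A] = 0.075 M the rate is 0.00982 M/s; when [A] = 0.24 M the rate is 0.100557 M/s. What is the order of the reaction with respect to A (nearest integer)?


Rate is proportional to [A]^n, so rate2/rate1 = ([A]2/[A]1)^n. Take logs to solve for n.
rate2/rate1 = 0.100557 / 0.00982 = 10.24
[A]2/[A]1 = 0.24 / 0.075 = 3.2
n = ln(10.24) / ln(3.2) = 2.0
Nearest integer order:

2


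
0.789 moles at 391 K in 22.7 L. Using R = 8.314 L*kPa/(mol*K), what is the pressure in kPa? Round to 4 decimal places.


PV = nRT, solve for P = nRT / V.
nRT = 0.789 * 8.314 * 391 = 2564.8607
P = 2564.8607 / 22.7
P = 112.98945815 kPa, rounded to 4 dp:

112.9895 kPa


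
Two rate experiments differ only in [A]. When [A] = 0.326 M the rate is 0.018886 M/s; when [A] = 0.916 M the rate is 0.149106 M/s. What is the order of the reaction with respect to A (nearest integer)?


Rate is proportional to [A]^n, so rate2/rate1 = ([A]2/[A]1)^n. Take logs to solve for n.
rate2/rate1 = 0.149106 / 0.018886 = 7.8951
[A]2/[A]1 = 0.916 / 0.326 = 2.8098
n = ln(7.8951) / ln(2.8098) = 2.0
Nearest integer order:

2


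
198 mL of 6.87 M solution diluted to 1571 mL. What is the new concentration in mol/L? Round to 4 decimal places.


Dilution: M1*V1 = M2*V2, solve for M2.
M2 = M1*V1 / V2
M2 = 6.87 * 198 / 1571
M2 = 1360.26 / 1571
M2 = 0.86585614 mol/L, rounded to 4 dp:

0.8659 mol/L


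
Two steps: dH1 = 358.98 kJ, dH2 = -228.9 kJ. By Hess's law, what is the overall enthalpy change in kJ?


Hess's law: enthalpy is a state function, so add the step enthalpies.
dH_total = dH1 + dH2 = 358.98 + (-228.9)
dH_total = 130.08 kJ:

130.08 kJ


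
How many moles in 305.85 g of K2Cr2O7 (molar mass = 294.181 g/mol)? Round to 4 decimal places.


n = mass / M
n = 305.85 / 294.181
n = 1.03966606 mol, rounded to 4 dp:

1.0397 mol


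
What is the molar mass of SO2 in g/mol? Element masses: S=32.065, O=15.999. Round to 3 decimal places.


M = sum(count * atomic_mass) over atoms.
M = 1*32.065 + 2*15.999
M = 32.065 + 31.998
M = 64.063 g/mol, rounded to 3 dp:

64.063 g/mol


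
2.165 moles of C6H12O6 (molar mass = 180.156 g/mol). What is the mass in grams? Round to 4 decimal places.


mass = n * M
mass = 2.165 * 180.156
mass = 390.03774 g, rounded to 4 dp:

390.0377 g


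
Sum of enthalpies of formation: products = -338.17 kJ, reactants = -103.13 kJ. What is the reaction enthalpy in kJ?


dH_rxn = sum(dH_f products) - sum(dH_f reactants)
dH_rxn = -338.17 - (-103.13)
dH_rxn = -235.04 kJ:

-235.04 kJ


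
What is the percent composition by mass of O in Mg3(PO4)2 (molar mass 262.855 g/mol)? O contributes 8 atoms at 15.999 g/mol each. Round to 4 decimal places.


pct = 100 * (n_elem * M_elem) / M_total
mass_contribution = 8 * 15.999 = 127.992 g/mol
pct = 100 * 127.992 / 262.855
pct = 48.69300565 %, rounded to 4 dp:

48.6930 %


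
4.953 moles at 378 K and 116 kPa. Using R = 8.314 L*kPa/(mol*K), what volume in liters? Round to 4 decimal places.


PV = nRT, solve for V = nRT / P.
nRT = 4.953 * 8.314 * 378 = 15565.7535
V = 15565.7535 / 116
V = 134.18753017 L, rounded to 4 dp:

134.1875 L


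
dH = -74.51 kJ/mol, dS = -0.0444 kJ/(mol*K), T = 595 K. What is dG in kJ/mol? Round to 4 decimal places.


Gibbs: dG = dH - T*dS (consistent units, dS already in kJ/(mol*K)).
T*dS = 595 * -0.0444 = -26.418
dG = -74.51 - (-26.418)
dG = -48.092 kJ/mol, rounded to 4 dp:

-48.0920 kJ/mol


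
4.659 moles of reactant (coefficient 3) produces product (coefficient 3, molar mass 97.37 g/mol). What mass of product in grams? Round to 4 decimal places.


Use the coefficient ratio to convert reactant moles to product moles, then multiply by the product's molar mass.
moles_P = moles_R * (coeff_P / coeff_R) = 4.659 * (3/3) = 4.659
mass_P = moles_P * M_P = 4.659 * 97.37
mass_P = 453.64683 g, rounded to 4 dp:

453.6468 g


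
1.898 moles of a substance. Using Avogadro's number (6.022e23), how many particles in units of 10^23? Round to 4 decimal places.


N = n * NA, then divide by 1e23 for the requested units.
N / 1e23 = n * 6.022
N / 1e23 = 1.898 * 6.022
N / 1e23 = 11.429756, rounded to 4 dp:

11.4298


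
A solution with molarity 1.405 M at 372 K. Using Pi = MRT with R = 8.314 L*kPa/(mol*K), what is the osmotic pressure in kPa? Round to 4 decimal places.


Osmotic pressure (van't Hoff): Pi = M*R*T.
RT = 8.314 * 372 = 3092.808
Pi = 1.405 * 3092.808
Pi = 4345.39524 kPa, rounded to 4 dp:

4345.3952 kPa


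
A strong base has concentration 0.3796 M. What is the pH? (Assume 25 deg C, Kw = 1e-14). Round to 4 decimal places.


A strong base dissociates completely, so [OH-] equals the given concentration.
pOH = -log10([OH-]) = -log10(0.3796) = 0.420674
pH = 14 - pOH = 14 - 0.420674
pH = 13.579326, rounded to 4 dp:

13.5793


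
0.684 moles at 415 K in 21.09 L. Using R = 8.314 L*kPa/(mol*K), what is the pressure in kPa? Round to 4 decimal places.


PV = nRT, solve for P = nRT / V.
nRT = 0.684 * 8.314 * 415 = 2360.012
P = 2360.012 / 21.09
P = 111.90194405 kPa, rounded to 4 dp:

111.9019 kPa


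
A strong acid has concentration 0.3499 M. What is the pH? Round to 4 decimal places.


A strong acid dissociates completely, so [H+] equals the given concentration.
pH = -log10([H+]) = -log10(0.3499)
pH = 0.45605606, rounded to 4 dp:

0.4561


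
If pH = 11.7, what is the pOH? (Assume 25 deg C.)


At 25 deg C, pH + pOH = 14.
pOH = 14 - pH = 14 - 11.7
pOH = 2.3:

2.30


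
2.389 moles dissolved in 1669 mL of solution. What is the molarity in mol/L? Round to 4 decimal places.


Convert volume to liters: V_L = V_mL / 1000.
V_L = 1669 / 1000 = 1.669 L
M = n / V_L = 2.389 / 1.669
M = 1.43139605 mol/L, rounded to 4 dp:

1.4314 mol/L


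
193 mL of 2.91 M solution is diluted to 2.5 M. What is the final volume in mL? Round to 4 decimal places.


Dilution: M1*V1 = M2*V2, solve for V2.
V2 = M1*V1 / M2
V2 = 2.91 * 193 / 2.5
V2 = 561.63 / 2.5
V2 = 224.652 mL, rounded to 4 dp:

224.6520 mL


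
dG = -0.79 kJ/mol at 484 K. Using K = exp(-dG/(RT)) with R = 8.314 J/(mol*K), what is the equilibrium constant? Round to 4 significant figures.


dG is in kJ/mol; multiply by 1000 to match R in J/(mol*K).
RT = 8.314 * 484 = 4023.976 J/mol
exponent = -dG*1000 / (RT) = -(-0.79*1000) / 4023.976 = 0.19632324
K = exp(0.19632324)
K = 1.2169202, rounded to 4 significant figures:

1.217


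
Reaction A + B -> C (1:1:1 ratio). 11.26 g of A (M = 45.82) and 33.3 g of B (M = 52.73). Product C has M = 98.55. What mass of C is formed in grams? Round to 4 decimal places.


Find moles of each reactant; the smaller value is the limiting reagent in a 1:1:1 reaction, so moles_C equals moles of the limiter.
n_A = mass_A / M_A = 11.26 / 45.82 = 0.245744 mol
n_B = mass_B / M_B = 33.3 / 52.73 = 0.631519 mol
Limiting reagent: A (smaller), n_limiting = 0.245744 mol
mass_C = n_limiting * M_C = 0.245744 * 98.55
mass_C = 24.2180712 g, rounded to 4 dp:

24.2181 g


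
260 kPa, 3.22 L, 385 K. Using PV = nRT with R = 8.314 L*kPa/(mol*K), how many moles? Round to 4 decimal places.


PV = nRT, solve for n = PV / (RT).
PV = 260 * 3.22 = 837.2
RT = 8.314 * 385 = 3200.89
n = 837.2 / 3200.89
n = 0.26155226 mol, rounded to 4 dp:

0.2616 mol


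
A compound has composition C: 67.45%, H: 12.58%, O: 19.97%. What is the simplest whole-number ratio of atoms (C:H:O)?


Assume 100 g of compound, divide each mass% by atomic mass to get moles, then normalize by the smallest to get a raw atom ratio.
Moles per 100 g: C: 67.45/12.011 = 5.6157, H: 12.58/1.008 = 12.4802, O: 19.97/15.999 = 1.2482
Raw ratio (divide by min = 1.2482): C: 4.499, H: 9.999, O: 1.0
Multiply by 2 to clear fractions: C: 8.998 ~= 9, H: 19.997 ~= 20, O: 2.0 ~= 2
Reduce by GCD to get the simplest whole-number ratio:

9:20:2


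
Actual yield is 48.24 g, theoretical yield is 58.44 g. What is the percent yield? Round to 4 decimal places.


% yield = 100 * actual / theoretical
% yield = 100 * 48.24 / 58.44
% yield = 82.54620123 %, rounded to 4 dp:

82.5462 %


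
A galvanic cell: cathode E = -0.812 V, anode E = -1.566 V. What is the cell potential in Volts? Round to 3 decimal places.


Standard cell potential: E_cell = E_cathode - E_anode.
E_cell = -0.812 - (-1.566)
E_cell = 0.754 V, rounded to 3 dp:

0.754 V


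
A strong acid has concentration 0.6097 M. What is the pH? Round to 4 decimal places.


A strong acid dissociates completely, so [H+] equals the given concentration.
pH = -log10([H+]) = -log10(0.6097)
pH = 0.2148838, rounded to 4 dp:

0.2149


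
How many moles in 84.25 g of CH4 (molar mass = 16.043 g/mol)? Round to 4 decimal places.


n = mass / M
n = 84.25 / 16.043
n = 5.25151156 mol, rounded to 4 dp:

5.2515 mol


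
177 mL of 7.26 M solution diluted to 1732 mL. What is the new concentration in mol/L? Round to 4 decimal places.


Dilution: M1*V1 = M2*V2, solve for M2.
M2 = M1*V1 / V2
M2 = 7.26 * 177 / 1732
M2 = 1285.02 / 1732
M2 = 0.74192841 mol/L, rounded to 4 dp:

0.7419 mol/L


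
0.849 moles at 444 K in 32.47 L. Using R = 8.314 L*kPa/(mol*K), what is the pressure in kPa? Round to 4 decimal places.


PV = nRT, solve for P = nRT / V.
nRT = 0.849 * 8.314 * 444 = 3134.0122
P = 3134.0122 / 32.47
P = 96.52024022 kPa, rounded to 4 dp:

96.5202 kPa
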